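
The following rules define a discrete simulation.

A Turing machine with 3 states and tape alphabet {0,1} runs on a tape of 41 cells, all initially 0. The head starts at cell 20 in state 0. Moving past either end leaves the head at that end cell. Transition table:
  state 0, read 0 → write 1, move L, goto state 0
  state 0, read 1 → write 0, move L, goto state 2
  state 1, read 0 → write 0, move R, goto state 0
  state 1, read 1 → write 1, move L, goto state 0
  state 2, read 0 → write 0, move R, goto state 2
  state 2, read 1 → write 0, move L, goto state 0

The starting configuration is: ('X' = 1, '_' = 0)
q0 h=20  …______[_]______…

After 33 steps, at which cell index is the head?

[0] q0 h=20  …______[_]______…
[1] q0 h=19  …______[_]X_____…
[2] q0 h=18  …______[_]XX____…
[3] q0 h=17  …______[_]XXX___…
[4] q0 h=16  …______[_]XXXX__…
[5] q0 h=15  …______[_]XXXXX_…
[6] q0 h=14  …______[_]XXXXXX…
[7] q0 h=13  …______[_]XXXXXX…
[8] q0 h=12  …______[_]XXXXXX…
[9] q0 h=11  …______[_]XXXXXX…
[10] q0 h=10  …______[_]XXXXXX…
[11] q0 h= 9  …______[_]XXXXXX…
[12] q0 h= 8  …______[_]XXXXXX…
[13] q0 h= 7  …______[_]XXXXXX…
[14] q0 h= 6  |______[_]XXXXXX…
[15] q0 h= 5  |_____[_]XXXXXX…
[16] q0 h= 4  |____[_]XXXXXX…
[17] q0 h= 3  |___[_]XXXXXX…
[18] q0 h= 2  |__[_]XXXXXX…
[19] q0 h= 1  |_[_]XXXXXX…
[20] q0 h= 0  |[_]XXXXXX…
[21] q0 h= 0  |[X]XXXXXX…
[22] q2 h= 0  |[_]XXXXXX…
[23] q2 h= 1  |_[X]XXXXXX…
[24] q0 h= 0  |[_]_XXXXX…
[25] q0 h= 0  |[X]_XXXXX…
[26] q2 h= 0  |[_]_XXXXX…
[27] q2 h= 1  |_[_]XXXXXX…
[28] q2 h= 2  |__[X]XXXXXX…
[29] q0 h= 1  |_[_]_XXXXX…
[30] q0 h= 0  |[_]X_XXXX…
[31] q0 h= 0  |[X]X_XXXX…
[32] q2 h= 0  |[_]X_XXXX…
[33] q2 h= 1  |_[X]_XXXXX…

1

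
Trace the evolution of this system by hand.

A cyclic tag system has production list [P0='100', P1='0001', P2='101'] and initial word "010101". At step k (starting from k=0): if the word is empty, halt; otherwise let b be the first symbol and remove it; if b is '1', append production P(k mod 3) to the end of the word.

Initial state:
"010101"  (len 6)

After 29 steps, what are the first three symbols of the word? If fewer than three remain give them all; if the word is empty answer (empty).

000

0) "010101"  (len 6)
1) "10101"  (len 5)
2) "01010001"  (len 8)
3) "1010001"  (len 7)
4) "010001100"  (len 9)
5) "10001100"  (len 8)
6) "0001100101"  (len 10)
7) "001100101"  (len 9)
8) "01100101"  (len 8)
9) "1100101"  (len 7)
10) "100101100"  (len 9)
11) "001011000001"  (len 12)
12) "01011000001"  (len 11)
13) "1011000001"  (len 10)
14) "0110000010001"  (len 13)
15) "110000010001"  (len 12)
16) "10000010001100"  (len 14)
17) "00000100011000001"  (len 17)
18) "0000100011000001"  (len 16)
19) "000100011000001"  (len 15)
20) "00100011000001"  (len 14)
21) "0100011000001"  (len 13)
22) "100011000001"  (len 12)
23) "000110000010001"  (len 15)
24) "00110000010001"  (len 14)
25) "0110000010001"  (len 13)
26) "110000010001"  (len 12)
27) "10000010001101"  (len 14)
28) "0000010001101100"  (len 16)
29) "000010001101100"  (len 15)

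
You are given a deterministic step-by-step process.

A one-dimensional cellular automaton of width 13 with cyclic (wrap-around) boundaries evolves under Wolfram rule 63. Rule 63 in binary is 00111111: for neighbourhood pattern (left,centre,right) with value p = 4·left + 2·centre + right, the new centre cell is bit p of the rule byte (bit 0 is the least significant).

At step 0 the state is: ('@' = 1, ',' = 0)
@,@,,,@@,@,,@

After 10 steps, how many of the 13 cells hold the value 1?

4

0) @,@,,,@@,@,,@
1) ,@@@@@@,@@@@@
2) @@,,,,,@@,,,,
3) @,@@@@@@,@@@@
4) ,@@,,,,,@@,,,
5) @@,@@@@@@,@@@
6) ,,@@,,,,,@@,,
7) @@@,@@@@@@,@@
8) ,,,@@,,,,,@@,
9) @@@@,@@@@@@,@
10) ,,,,@@,,,,,@@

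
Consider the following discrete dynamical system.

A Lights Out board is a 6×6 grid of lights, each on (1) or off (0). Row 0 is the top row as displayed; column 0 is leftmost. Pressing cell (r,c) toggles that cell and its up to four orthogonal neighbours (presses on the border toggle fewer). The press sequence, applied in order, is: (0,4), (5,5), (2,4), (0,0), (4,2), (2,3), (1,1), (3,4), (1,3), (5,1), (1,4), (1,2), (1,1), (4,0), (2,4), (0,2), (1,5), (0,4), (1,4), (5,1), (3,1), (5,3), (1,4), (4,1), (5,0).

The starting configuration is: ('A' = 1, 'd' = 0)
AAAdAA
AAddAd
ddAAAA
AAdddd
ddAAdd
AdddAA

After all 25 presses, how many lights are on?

18

0) AAAdAA
AAddAd
ddAAAA
AAdddd
ddAAdd
AdddAA
1) AAAAdd
AAdddd
ddAAAA
AAdddd
ddAAdd
AdddAA
2) AAAAdd
AAdddd
ddAAAA
AAdddd
ddAAdA
Addddd
3) AAAAdd
AAddAd
ddAddd
AAddAd
ddAAdA
Addddd
4) ddAAdd
dAddAd
ddAddd
AAddAd
ddAAdA
Addddd
5) ddAAdd
dAddAd
ddAddd
AAAdAd
dAdddA
AdAddd
6) ddAAdd
dAdAAd
dddAAd
AAAAAd
dAdddA
AdAddd
7) dAAAdd
AdAAAd
dAdAAd
AAAAAd
dAdddA
AdAddd
8) dAAAdd
AdAAAd
dAdAdd
AAAddA
dAddAA
AdAddd
9) dAAddd
Addddd
dAdddd
AAAddA
dAddAA
AdAddd
10) dAAddd
Addddd
dAdddd
AAAddA
ddddAA
dAdddd
11) dAAdAd
AddAAA
dAddAd
AAAddA
ddddAA
dAdddd
12) dAddAd
AAAdAA
dAAdAd
AAAddA
ddddAA
dAdddd
13) ddddAd
ddddAA
ddAdAd
AAAddA
ddddAA
dAdddd
14) ddddAd
ddddAA
ddAdAd
dAAddA
AAddAA
AAdddd
15) ddddAd
dddddA
ddAAdA
dAAdAA
AAddAA
AAdddd
16) dAAAAd
ddAddA
ddAAdA
dAAdAA
AAddAA
AAdddd
17) dAAAAA
ddAdAd
ddAAdd
dAAdAA
AAddAA
AAdddd
18) dAAddd
ddAddd
ddAAdd
dAAdAA
AAddAA
AAdddd
19) dAAdAd
ddAAAA
ddAAAd
dAAdAA
AAddAA
AAdddd
20) dAAdAd
ddAAAA
ddAAAd
dAAdAA
AdddAA
ddAddd
21) dAAdAd
ddAAAA
dAAAAd
AdddAA
AAddAA
ddAddd
22) dAAdAd
ddAAAA
dAAAAd
AdddAA
AAdAAA
dddAAd
23) dAAddd
ddAddd
dAAAdd
AdddAA
AAdAAA
dddAAd
24) dAAddd
ddAddd
dAAAdd
AAddAA
ddAAAA
dAdAAd
25) dAAddd
ddAddd
dAAAdd
AAddAA
AdAAAA
AddAAd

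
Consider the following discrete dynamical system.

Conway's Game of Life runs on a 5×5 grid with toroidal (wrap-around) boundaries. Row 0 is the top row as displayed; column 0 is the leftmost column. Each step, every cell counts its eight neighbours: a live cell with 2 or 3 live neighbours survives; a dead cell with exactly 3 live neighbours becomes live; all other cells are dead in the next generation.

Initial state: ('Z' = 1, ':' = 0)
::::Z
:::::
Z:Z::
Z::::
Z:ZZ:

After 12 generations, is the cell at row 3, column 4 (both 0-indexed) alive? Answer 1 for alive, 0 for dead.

1

step 0: ::::Z
:::::
Z:Z::
Z::::
Z:ZZ:
step 1: :::ZZ
:::::
:Z:::
Z:ZZ:
ZZ:Z:
step 2: Z:ZZZ
:::::
:ZZ::
Z::Z:
ZZ:::
step 3: Z:ZZZ
Z:::Z
:ZZ::
Z:::Z
:::::
step 4: ZZ:Z:
:::::
:Z:Z:
ZZ:::
:Z:::
step 5: ZZZ::
ZZ::Z
ZZZ::
ZZ:::
::::Z
step 6: ::ZZ:
:::ZZ
::Z::
::Z:Z
::Z:Z
step 7: ::Z::
::::Z
::Z:Z
:ZZ::
:ZZ:Z
step 8: ZZZ::
:::::
ZZZ::
:::::
Z::::
step 9: ZZ:::
:::::
:Z:::
Z::::
Z::::
step 10: ZZ:::
ZZ:::
:::::
ZZ:::
Z:::Z
step 11: :::::
ZZ:::
:::::
ZZ::Z
::::Z
step 12: Z::::
:::::
::::Z
Z:::Z
::::Z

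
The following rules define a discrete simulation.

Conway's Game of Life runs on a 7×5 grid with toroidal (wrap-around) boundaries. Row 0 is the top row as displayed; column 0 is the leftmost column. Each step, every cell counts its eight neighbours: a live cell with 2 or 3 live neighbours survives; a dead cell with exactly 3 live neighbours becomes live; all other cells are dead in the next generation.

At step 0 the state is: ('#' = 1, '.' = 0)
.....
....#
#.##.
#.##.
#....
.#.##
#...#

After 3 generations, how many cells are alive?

12

[0] .....
....#
#.##.
#.##.
#....
.#.##
#...#
[1] #...#
...##
#.#..
#.##.
#....
.#.#.
#..##
[2] .....
.#.#.
#.#..
#.##.
#..#.
.###.
.###.
[3] .#.#.
.##..
#....
#.##.
#....
#....
.#.#.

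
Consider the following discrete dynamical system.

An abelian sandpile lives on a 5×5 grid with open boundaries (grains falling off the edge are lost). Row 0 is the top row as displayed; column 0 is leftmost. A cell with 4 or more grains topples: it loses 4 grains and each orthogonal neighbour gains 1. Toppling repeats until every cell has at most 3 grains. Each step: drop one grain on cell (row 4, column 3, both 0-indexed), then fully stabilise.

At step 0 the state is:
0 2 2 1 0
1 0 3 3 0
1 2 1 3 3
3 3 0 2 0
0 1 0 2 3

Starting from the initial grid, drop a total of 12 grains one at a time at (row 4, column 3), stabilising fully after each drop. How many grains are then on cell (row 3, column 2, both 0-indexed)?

2

gen 0: 0 2 2 1 0
1 0 3 3 0
1 2 1 3 3
3 3 0 2 0
0 1 0 2 3
gen 1: 0 2 2 1 0
1 0 3 3 0
1 2 1 3 3
3 3 0 2 0
0 1 0 3 3
gen 2: 0 2 2 1 0
1 0 3 3 0
1 2 1 3 3
3 3 0 3 1
0 1 1 1 0
gen 3: 0 2 2 1 0
1 0 3 3 0
1 2 1 3 3
3 3 0 3 1
0 1 1 2 0
gen 4: 0 2 2 1 0
1 0 3 3 0
1 2 1 3 3
3 3 0 3 1
0 1 1 3 0
gen 5: 0 2 3 2 0
1 1 0 1 2
1 2 3 2 0
3 3 1 1 3
0 1 2 1 1
gen 6: 0 2 3 2 0
1 1 0 1 2
1 2 3 2 0
3 3 1 1 3
0 1 2 2 1
gen 7: 0 2 3 2 0
1 1 0 1 2
1 2 3 2 0
3 3 1 1 3
0 1 2 3 1
gen 8: 0 2 3 2 0
1 1 0 1 2
1 2 3 2 0
3 3 1 2 3
0 1 3 0 2
gen 9: 0 2 3 2 0
1 1 0 1 2
1 2 3 2 0
3 3 1 2 3
0 1 3 1 2
gen 10: 0 2 3 2 0
1 1 0 1 2
1 2 3 2 0
3 3 1 2 3
0 1 3 2 2
gen 11: 0 2 3 2 0
1 1 0 1 2
1 2 3 2 0
3 3 1 2 3
0 1 3 3 2
gen 12: 0 2 3 2 0
1 1 0 1 2
1 2 3 2 0
3 3 2 3 3
0 2 0 1 3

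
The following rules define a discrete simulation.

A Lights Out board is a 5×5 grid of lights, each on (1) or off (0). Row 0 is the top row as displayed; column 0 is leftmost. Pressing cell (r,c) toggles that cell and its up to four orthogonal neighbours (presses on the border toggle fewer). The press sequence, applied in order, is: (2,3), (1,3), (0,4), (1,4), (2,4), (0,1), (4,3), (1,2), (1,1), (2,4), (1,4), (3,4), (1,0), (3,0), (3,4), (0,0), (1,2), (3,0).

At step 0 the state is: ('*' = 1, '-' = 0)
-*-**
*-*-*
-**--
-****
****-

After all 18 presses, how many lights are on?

k=0  -*-**
*-*-*
-**--
-****
****-
k=1  -*-**
*-***
-*-**
-**-*
****-
k=2  -*--*
*----
-*--*
-**-*
****-
k=3  -*-*-
*---*
-*--*
-**-*
****-
k=4  -*-**
*--*-
-*---
-**-*
****-
k=5  -*-**
*--**
-*-**
-**--
****-
k=6  *-***
**-**
-*-**
-**--
****-
k=7  *-***
**-**
-*-**
-***-
**--*
k=8  *--**
*-*-*
-****
-***-
**--*
k=9  **-**
-*--*
--***
-***-
**--*
k=10  **-**
-*---
--*--
-****
**--*
k=11  **-*-
-*-**
--*-*
-****
**--*
k=12  **-*-
-*-**
--*--
-**--
**---
k=13  -*-*-
*--**
*-*--
-**--
**---
k=14  -*-*-
*--**
--*--
*-*--
-*---
k=15  -*-*-
*--**
--*-*
*-***
-*--*
k=16  *--*-
---**
--*-*
*-***
-*--*
k=17  *-**-
-**-*
----*
*-***
-*--*
k=18  *-**-
-**-*
*---*
-****
**--*

15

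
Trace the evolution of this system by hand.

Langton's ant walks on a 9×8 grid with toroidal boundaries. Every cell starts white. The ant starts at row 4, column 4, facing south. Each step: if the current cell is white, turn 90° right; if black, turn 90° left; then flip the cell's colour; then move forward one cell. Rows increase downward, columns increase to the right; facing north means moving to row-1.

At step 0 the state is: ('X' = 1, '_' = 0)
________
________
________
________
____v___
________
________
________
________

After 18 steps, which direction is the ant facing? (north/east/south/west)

gen 0: ________
________
________
________
____v___
________
________
________
________
gen 1: ________
________
________
________
___<X___
________
________
________
________
gen 2: ________
________
________
___^____
___XX___
________
________
________
________
gen 3: ________
________
________
___X>___
___XX___
________
________
________
________
gen 4: ________
________
________
___XX___
___Xv___
________
________
________
________
gen 5: ________
________
________
___XX___
___X_>__
________
________
________
________
gen 6: ________
________
________
___XX___
___X_X__
_____v__
________
________
________
gen 7: ________
________
________
___XX___
___X_X__
____<X__
________
________
________
gen 8: ________
________
________
___XX___
___X^X__
____XX__
________
________
________
gen 9: ________
________
________
___XX___
___XX>__
____XX__
________
________
________
gen 10: ________
________
________
___XX^__
___XX___
____XX__
________
________
________
gen 11: ________
________
________
___XXX>_
___XX___
____XX__
________
________
________
gen 12: ________
________
________
___XXXX_
___XX_v_
____XX__
________
________
________
gen 13: ________
________
________
___XXXX_
___XX<X_
____XX__
________
________
________
gen 14: ________
________
________
___XX^X_
___XXXX_
____XX__
________
________
________
gen 15: ________
________
________
___X<_X_
___XXXX_
____XX__
________
________
________
gen 16: ________
________
________
___X__X_
___XvXX_
____XX__
________
________
________
gen 17: ________
________
________
___X__X_
___X_>X_
____XX__
________
________
________
gen 18: ________
________
________
___X_^X_
___X__X_
____XX__
________
________
________

north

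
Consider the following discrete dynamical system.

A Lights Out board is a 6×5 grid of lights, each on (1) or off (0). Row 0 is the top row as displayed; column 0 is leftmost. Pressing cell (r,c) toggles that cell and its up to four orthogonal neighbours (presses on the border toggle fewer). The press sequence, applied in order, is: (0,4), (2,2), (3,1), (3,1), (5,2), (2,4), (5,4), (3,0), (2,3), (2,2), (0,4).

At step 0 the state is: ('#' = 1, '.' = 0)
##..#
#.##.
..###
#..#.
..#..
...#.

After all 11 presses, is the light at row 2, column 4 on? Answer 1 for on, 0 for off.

1

0) ##..#
#.##.
..###
#..#.
..#..
...#.
1) ##.#.
#.###
..###
#..#.
..#..
...#.
2) ##.#.
#..##
.#..#
#.##.
..#..
...#.
3) ##.#.
#..##
....#
.#.#.
.##..
...#.
4) ##.#.
#..##
.#..#
#.##.
..#..
...#.
5) ##.#.
#..##
.#..#
#.##.
.....
.##..
6) ##.#.
#..#.
.#.#.
#.###
.....
.##..
7) ##.#.
#..#.
.#.#.
#.###
....#
.####
8) ##.#.
#..#.
##.#.
.####
#...#
.####
9) ##.#.
#....
###.#
.##.#
#...#
.####
10) ##.#.
#.#..
#..##
.#..#
#...#
.####
11) ##..#
#.#.#
#..##
.#..#
#...#
.####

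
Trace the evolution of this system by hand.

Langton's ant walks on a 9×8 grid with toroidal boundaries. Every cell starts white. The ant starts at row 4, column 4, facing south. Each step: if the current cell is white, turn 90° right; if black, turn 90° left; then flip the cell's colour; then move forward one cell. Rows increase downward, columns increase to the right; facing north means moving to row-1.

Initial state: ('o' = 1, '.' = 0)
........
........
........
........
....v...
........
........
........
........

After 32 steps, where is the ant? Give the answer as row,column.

gen 0: ........
........
........
........
....v...
........
........
........
........
gen 1: ........
........
........
........
...<o...
........
........
........
........
gen 2: ........
........
........
...^....
...oo...
........
........
........
........
gen 3: ........
........
........
...o>...
...oo...
........
........
........
........
gen 4: ........
........
........
...oo...
...ov...
........
........
........
........
gen 5: ........
........
........
...oo...
...o.>..
........
........
........
........
gen 6: ........
........
........
...oo...
...o.o..
.....v..
........
........
........
gen 7: ........
........
........
...oo...
...o.o..
....<o..
........
........
........
gen 8: ........
........
........
...oo...
...o^o..
....oo..
........
........
........
gen 9: ........
........
........
...oo...
...oo>..
....oo..
........
........
........
gen 10: ........
........
........
...oo^..
...oo...
....oo..
........
........
........
gen 11: ........
........
........
...ooo>.
...oo...
....oo..
........
........
........
gen 12: ........
........
........
...oooo.
...oo.v.
....oo..
........
........
........
gen 13: ........
........
........
...oooo.
...oo<o.
....oo..
........
........
........
gen 14: ........
........
........
...oo^o.
...oooo.
....oo..
........
........
........
gen 15: ........
........
........
...o<.o.
...oooo.
....oo..
........
........
........
gen 16: ........
........
........
...o..o.
...ovoo.
....oo..
........
........
........
gen 17: ........
........
........
...o..o.
...o.>o.
....oo..
........
........
........
gen 18: ........
........
........
...o.^o.
...o..o.
....oo..
........
........
........
gen 19: ........
........
........
...o.o>.
...o..o.
....oo..
........
........
........
gen 20: ........
........
......^.
...o.o..
...o..o.
....oo..
........
........
........
gen 21: ........
........
......o>
...o.o..
...o..o.
....oo..
........
........
........
gen 22: ........
........
......oo
...o.o.v
...o..o.
....oo..
........
........
........
gen 23: ........
........
......oo
...o.o<o
...o..o.
....oo..
........
........
........
gen 24: ........
........
......^o
...o.ooo
...o..o.
....oo..
........
........
........
gen 25: ........
........
.....<.o
...o.ooo
...o..o.
....oo..
........
........
........
gen 26: ........
.....^..
.....o.o
...o.ooo
...o..o.
....oo..
........
........
........
gen 27: ........
.....o>.
.....o.o
...o.ooo
...o..o.
....oo..
........
........
........
gen 28: ........
.....oo.
.....ovo
...o.ooo
...o..o.
....oo..
........
........
........
gen 29: ........
.....oo.
.....<oo
...o.ooo
...o..o.
....oo..
........
........
........
gen 30: ........
.....oo.
......oo
...o.voo
...o..o.
....oo..
........
........
........
gen 31: ........
.....oo.
......oo
...o..>o
...o..o.
....oo..
........
........
........
gen 32: ........
.....oo.
......^o
...o...o
...o..o.
....oo..
........
........
........

2,6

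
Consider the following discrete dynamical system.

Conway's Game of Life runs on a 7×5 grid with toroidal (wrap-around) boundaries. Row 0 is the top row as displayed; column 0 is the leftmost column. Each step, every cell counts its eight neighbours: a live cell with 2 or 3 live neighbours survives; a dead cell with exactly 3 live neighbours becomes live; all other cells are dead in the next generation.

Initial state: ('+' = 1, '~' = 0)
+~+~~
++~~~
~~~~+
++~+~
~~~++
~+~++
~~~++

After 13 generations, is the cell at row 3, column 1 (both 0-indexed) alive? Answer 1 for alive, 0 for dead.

1

k=0  +~+~~
++~~~
~~~~+
++~+~
~~~++
~+~++
~~~++
k=1  +~++~
++~~+
~~+~+
+~++~
~+~~~
~~~~~
~+~~~
k=2  ~~++~
~~~~~
~~+~~
+~+++
~++~~
~~~~~
~++~~
k=3  ~+++~
~~++~
~++~+
+~~~+
+++~+
~~~~~
~+++~
k=4  ~~~~+
+~~~+
~++~+
~~~~~
~+~++
~~~~+
~+~+~
k=5  ~~~++
~+~~+
~+~++
~+~~+
+~~++
~~~~+
+~~++
k=6  ~~+~~
~~~~~
~+~++
~+~~~
~~~+~
~~~~~
+~~~~
k=7  ~~~~~
~~++~
+~+~~
+~~++
~~~~~
~~~~~
~~~~~
k=8  ~~~~~
~+++~
+~+~~
++~++
~~~~+
~~~~~
~~~~~
k=9  ~~+~~
~+++~
~~~~~
~+++~
~~~++
~~~~~
~~~~~
k=10  ~+++~
~+++~
~~~~~
~~+++
~~~++
~~~~~
~~~~~
k=11  ~+~+~
~+~+~
~+~~+
~~+~+
~~+~+
~~~~~
~~+~~
k=12  ~+~+~
~+~++
~+~~+
~++~+
~~~~~
~~~+~
~~+~~
k=13  ++~++
~+~++
~+~~+
~+++~
~~++~
~~~~~
~~++~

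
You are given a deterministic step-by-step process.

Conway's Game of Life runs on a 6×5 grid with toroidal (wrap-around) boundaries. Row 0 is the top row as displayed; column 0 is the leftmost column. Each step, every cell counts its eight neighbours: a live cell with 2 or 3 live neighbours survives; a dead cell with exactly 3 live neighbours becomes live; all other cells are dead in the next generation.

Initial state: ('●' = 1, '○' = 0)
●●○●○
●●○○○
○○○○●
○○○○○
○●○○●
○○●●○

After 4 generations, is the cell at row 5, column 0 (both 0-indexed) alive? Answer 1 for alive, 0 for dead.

k=0  ●●○●○
●●○○○
○○○○●
○○○○○
○●○○●
○○●●○
k=1  ●○○●○
○●●○○
●○○○○
●○○○○
○○●●○
○○○●○
k=2  ○●○●●
●●●○●
●○○○○
○●○○●
○○●●●
○○○●○
k=3  ○●○○○
○○●○○
○○●●○
○●●○●
●○●○●
●○○○○
k=4  ○●○○○
○●●●○
○○○○○
○○○○●
○○●○●
●○○○●

1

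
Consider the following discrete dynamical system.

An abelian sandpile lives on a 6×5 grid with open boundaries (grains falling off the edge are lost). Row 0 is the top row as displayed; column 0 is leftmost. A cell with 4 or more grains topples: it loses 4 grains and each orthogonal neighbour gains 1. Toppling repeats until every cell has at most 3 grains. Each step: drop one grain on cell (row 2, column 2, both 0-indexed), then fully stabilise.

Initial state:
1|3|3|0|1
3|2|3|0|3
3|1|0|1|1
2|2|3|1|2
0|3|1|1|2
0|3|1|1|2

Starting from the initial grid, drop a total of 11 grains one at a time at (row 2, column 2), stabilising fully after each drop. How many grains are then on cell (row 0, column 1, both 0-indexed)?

k=0  1|3|3|0|1
3|2|3|0|3
3|1|0|1|1
2|2|3|1|2
0|3|1|1|2
0|3|1|1|2
k=1  1|3|3|0|1
3|2|3|0|3
3|1|1|1|1
2|2|3|1|2
0|3|1|1|2
0|3|1|1|2
k=2  1|3|3|0|1
3|2|3|0|3
3|1|2|1|1
2|2|3|1|2
0|3|1|1|2
0|3|1|1|2
k=3  1|3|3|0|1
3|2|3|0|3
3|1|3|1|1
2|2|3|1|2
0|3|1|1|2
0|3|1|1|2
k=4  3|1|1|1|1
1|2|2|1|3
2|1|3|2|1
0|2|1|2|2
2|1|3|1|2
1|0|2|1|2
k=5  3|1|1|1|1
1|2|3|1|3
2|2|0|3|1
0|2|2|2|2
2|1|3|1|2
1|0|2|1|2
k=6  3|1|1|1|1
1|2|3|1|3
2|2|1|3|1
0|2|2|2|2
2|1|3|1|2
1|0|2|1|2
k=7  3|1|1|1|1
1|2|3|1|3
2|2|2|3|1
0|2|2|2|2
2|1|3|1|2
1|0|2|1|2
k=8  3|1|1|1|1
1|2|3|1|3
2|2|3|3|1
0|2|2|2|2
2|1|3|1|2
1|0|2|1|2
k=9  3|1|2|1|1
1|3|0|3|3
2|3|2|0|2
0|2|3|3|2
2|1|3|1|2
1|0|2|1|2
k=10  3|1|2|1|1
1|3|0|3|3
2|3|3|0|2
0|2|3|3|2
2|1|3|1|2
1|0|2|1|2
k=11  3|2|2|1|1
2|0|2|3|3
3|2|2|2|2
1|0|3|0|3
2|3|0|3|2
1|0|3|1|2

2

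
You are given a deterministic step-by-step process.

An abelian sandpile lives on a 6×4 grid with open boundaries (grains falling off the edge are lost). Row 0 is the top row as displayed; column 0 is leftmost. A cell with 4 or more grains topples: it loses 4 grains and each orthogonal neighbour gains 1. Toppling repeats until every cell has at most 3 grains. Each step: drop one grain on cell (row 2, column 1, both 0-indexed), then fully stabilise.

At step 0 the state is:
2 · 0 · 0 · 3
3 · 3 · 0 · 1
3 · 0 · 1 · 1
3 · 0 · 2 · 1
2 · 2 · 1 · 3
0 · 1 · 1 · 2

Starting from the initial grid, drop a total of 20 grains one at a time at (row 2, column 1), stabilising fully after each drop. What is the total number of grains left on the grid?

[0] 2 · 0 · 0 · 3
3 · 3 · 0 · 1
3 · 0 · 1 · 1
3 · 0 · 2 · 1
2 · 2 · 1 · 3
0 · 1 · 1 · 2
[1] 2 · 0 · 0 · 3
3 · 3 · 0 · 1
3 · 1 · 1 · 1
3 · 0 · 2 · 1
2 · 2 · 1 · 3
0 · 1 · 1 · 2
[2] 2 · 0 · 0 · 3
3 · 3 · 0 · 1
3 · 2 · 1 · 1
3 · 0 · 2 · 1
2 · 2 · 1 · 3
0 · 1 · 1 · 2
[3] 2 · 0 · 0 · 3
3 · 3 · 0 · 1
3 · 3 · 1 · 1
3 · 0 · 2 · 1
2 · 2 · 1 · 3
0 · 1 · 1 · 2
[4] 3 · 1 · 0 · 3
1 · 1 · 1 · 1
2 · 2 · 2 · 1
0 · 2 · 2 · 1
3 · 2 · 1 · 3
0 · 1 · 1 · 2
[5] 3 · 1 · 0 · 3
1 · 1 · 1 · 1
2 · 3 · 2 · 1
0 · 2 · 2 · 1
3 · 2 · 1 · 3
0 · 1 · 1 · 2
[6] 3 · 1 · 0 · 3
1 · 2 · 1 · 1
3 · 0 · 3 · 1
0 · 3 · 2 · 1
3 · 2 · 1 · 3
0 · 1 · 1 · 2
[7] 3 · 1 · 0 · 3
1 · 2 · 1 · 1
3 · 1 · 3 · 1
0 · 3 · 2 · 1
3 · 2 · 1 · 3
0 · 1 · 1 · 2
[8] 3 · 1 · 0 · 3
1 · 2 · 1 · 1
3 · 2 · 3 · 1
0 · 3 · 2 · 1
3 · 2 · 1 · 3
0 · 1 · 1 · 2
[9] 3 · 1 · 0 · 3
1 · 2 · 1 · 1
3 · 3 · 3 · 1
0 · 3 · 2 · 1
3 · 2 · 1 · 3
0 · 1 · 1 · 2
[10] 3 · 1 · 0 · 3
2 · 3 · 2 · 1
0 · 3 · 1 · 2
2 · 1 · 0 · 2
3 · 3 · 2 · 3
0 · 1 · 1 · 2
[11] 3 · 2 · 0 · 3
3 · 0 · 3 · 1
1 · 1 · 2 · 2
2 · 2 · 0 · 2
3 · 3 · 2 · 3
0 · 1 · 1 · 2
[12] 3 · 2 · 0 · 3
3 · 0 · 3 · 1
1 · 2 · 2 · 2
2 · 2 · 0 · 2
3 · 3 · 2 · 3
0 · 1 · 1 · 2
[13] 3 · 2 · 0 · 3
3 · 0 · 3 · 1
1 · 3 · 2 · 2
2 · 2 · 0 · 2
3 · 3 · 2 · 3
0 · 1 · 1 · 2
[14] 3 · 2 · 0 · 3
3 · 1 · 3 · 1
2 · 0 · 3 · 2
2 · 3 · 0 · 2
3 · 3 · 2 · 3
0 · 1 · 1 · 2
[15] 3 · 2 · 0 · 3
3 · 1 · 3 · 1
2 · 1 · 3 · 2
2 · 3 · 0 · 2
3 · 3 · 2 · 3
0 · 1 · 1 · 2
[16] 3 · 2 · 0 · 3
3 · 1 · 3 · 1
2 · 2 · 3 · 2
2 · 3 · 0 · 2
3 · 3 · 2 · 3
0 · 1 · 1 · 2
[17] 3 · 2 · 0 · 3
3 · 1 · 3 · 1
2 · 3 · 3 · 2
2 · 3 · 0 · 2
3 · 3 · 2 · 3
0 · 1 · 1 · 2
[18] 1 · 0 · 2 · 3
2 · 2 · 1 · 2
2 · 0 · 2 · 3
1 · 3 · 2 · 2
1 · 1 · 3 · 3
1 · 2 · 1 · 2
[19] 1 · 0 · 2 · 3
2 · 2 · 1 · 2
2 · 1 · 2 · 3
1 · 3 · 2 · 2
1 · 1 · 3 · 3
1 · 2 · 1 · 2
[20] 1 · 0 · 2 · 3
2 · 2 · 1 · 2
2 · 2 · 2 · 3
1 · 3 · 2 · 2
1 · 1 · 3 · 3
1 · 2 · 1 · 2

44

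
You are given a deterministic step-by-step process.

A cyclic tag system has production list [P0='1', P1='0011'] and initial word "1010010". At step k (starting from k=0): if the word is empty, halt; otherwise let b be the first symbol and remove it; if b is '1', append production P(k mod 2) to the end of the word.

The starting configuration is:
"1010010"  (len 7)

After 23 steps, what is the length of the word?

0) "1010010"  (len 7)
1) "0100101"  (len 7)
2) "100101"  (len 6)
3) "001011"  (len 6)
4) "01011"  (len 5)
5) "1011"  (len 4)
6) "0110011"  (len 7)
7) "110011"  (len 6)
8) "100110011"  (len 9)
9) "001100111"  (len 9)
10) "01100111"  (len 8)
11) "1100111"  (len 7)
12) "1001110011"  (len 10)
13) "0011100111"  (len 10)
14) "011100111"  (len 9)
15) "11100111"  (len 8)
16) "11001110011"  (len 11)
17) "10011100111"  (len 11)
18) "00111001110011"  (len 14)
19) "0111001110011"  (len 13)
20) "111001110011"  (len 12)
21) "110011100111"  (len 12)
22) "100111001110011"  (len 15)
23) "001110011100111"  (len 15)

15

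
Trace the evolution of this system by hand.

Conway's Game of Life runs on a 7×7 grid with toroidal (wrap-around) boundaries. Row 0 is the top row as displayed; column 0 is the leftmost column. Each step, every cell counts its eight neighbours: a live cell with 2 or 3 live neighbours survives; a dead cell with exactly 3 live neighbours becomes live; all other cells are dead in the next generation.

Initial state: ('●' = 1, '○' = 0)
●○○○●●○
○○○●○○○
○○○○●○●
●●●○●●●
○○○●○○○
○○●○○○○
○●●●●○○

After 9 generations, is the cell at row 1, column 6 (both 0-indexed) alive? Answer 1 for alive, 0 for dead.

1

[0] ●○○○●●○
○○○●○○○
○○○○●○●
●●●○●●●
○○○●○○○
○○●○○○○
○●●●●○○
[1] ○●○○○●○
○○○●○○●
○●●○●○●
●●●○●○●
●○○●●●●
○●○○●○○
○●●○●●○
[2] ●●○●○●●
○●○●●○●
○○○○●○●
○○○○○○○
○○○○○○○
○●○○○○○
●●●●●●○
[3] ○○○○○○○
○●○●○○○
●○○●●○○
○○○○○○○
○○○○○○○
●●○●●○○
○○○●○●○
[4] ○○●○●○○
○○●●●○○
○○●●●○○
○○○○○○○
○○○○○○○
○○●●●○○
○○●●○○○
[5] ○●○○●○○
○●○○○●○
○○●○●○○
○○○●○○○
○○○●○○○
○○●○●○○
○●○○○○○
[6] ●●●○○○○
○●●●●●○
○○●●●○○
○○●●●○○
○○●●●○○
○○●●○○○
○●●●○○○
[7] ●○○○○○○
●○○○○●○
○○○○○○○
○●○○○●○
○●○○○○○
○○○○○○○
●○○○○○○
[8] ●●○○○○○
○○○○○○●
○○○○○○●
○○○○○○○
○○○○○○○
○○○○○○○
○○○○○○○
[9] ●○○○○○○
○○○○○○●
○○○○○○○
○○○○○○○
○○○○○○○
○○○○○○○
○○○○○○○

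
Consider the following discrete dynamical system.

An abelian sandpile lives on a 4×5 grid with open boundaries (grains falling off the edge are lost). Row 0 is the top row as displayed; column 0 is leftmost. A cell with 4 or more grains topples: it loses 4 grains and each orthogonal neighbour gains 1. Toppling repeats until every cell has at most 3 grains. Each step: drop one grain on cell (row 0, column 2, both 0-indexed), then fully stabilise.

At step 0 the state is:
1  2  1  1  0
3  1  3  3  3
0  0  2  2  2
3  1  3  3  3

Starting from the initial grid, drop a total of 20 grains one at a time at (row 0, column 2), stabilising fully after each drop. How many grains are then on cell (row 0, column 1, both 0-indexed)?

k=0  1  2  1  1  0
3  1  3  3  3
0  0  2  2  2
3  1  3  3  3
k=1  1  2  2  1  0
3  1  3  3  3
0  0  2  2  2
3  1  3  3  3
k=2  1  2  3  1  0
3  1  3  3  3
0  0  2  2  2
3  1  3  3  3
k=3  1  3  1  3  1
3  2  1  1  0
0  0  3  3  3
3  1  3  3  3
k=4  1  3  2  3  1
3  2  1  1  0
0  0  3  3  3
3  1  3  3  3
k=5  1  3  3  3  1
3  2  1  1  0
0  0  3  3  3
3  1  3  3  3
k=6  2  0  2  0  2
3  3  2  2  0
0  0  3  3  3
3  1  3  3  3
k=7  2  0  3  0  2
3  3  2  2  0
0  0  3  3  3
3  1  3  3  3
k=8  2  1  0  1  2
3  3  3  2  0
0  0  3  3  3
3  1  3  3  3
k=9  2  1  1  1  2
3  3  3  2  0
0  0  3  3  3
3  1  3  3  3
k=10  2  1  2  1  2
3  3  3  2  0
0  0  3  3  3
3  1  3  3  3
k=11  2  1  3  1  2
3  3  3  2  0
0  0  3  3  3
3  1  3  3  3
k=12  3  3  1  3  2
0  1  3  0  2
1  2  2  3  1
3  2  1  2  1
k=13  3  3  2  3  2
0  1  3  0  2
1  2  2  3  1
3  2  1  2  1
k=14  3  3  3  3  2
0  1  3  0  2
1  2  2  3  1
3  2  1  2  1
k=15  0  1  3  0  3
1  3  0  2  2
1  2  3  3  1
3  2  1  2  1
k=16  0  2  0  1  3
1  3  1  2  2
1  2  3  3  1
3  2  1  2  1
k=17  0  2  1  1  3
1  3  1  2  2
1  2  3  3  1
3  2  1  2  1
k=18  0  2  2  1  3
1  3  1  2  2
1  2  3  3  1
3  2  1  2  1
k=19  0  2  3  1  3
1  3  1  2  2
1  2  3  3  1
3  2  1  2  1
k=20  0  3  0  2  3
1  3  2  2  2
1  2  3  3  1
3  2  1  2  1

3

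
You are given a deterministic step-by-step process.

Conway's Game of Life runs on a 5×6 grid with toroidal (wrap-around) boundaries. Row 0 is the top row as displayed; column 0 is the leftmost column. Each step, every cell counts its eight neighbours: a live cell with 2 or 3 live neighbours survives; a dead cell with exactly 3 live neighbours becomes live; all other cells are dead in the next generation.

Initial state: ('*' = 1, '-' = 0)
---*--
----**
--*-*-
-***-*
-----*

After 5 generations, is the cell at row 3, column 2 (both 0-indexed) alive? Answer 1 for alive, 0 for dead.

[0] ---*--
----**
--*-*-
-***-*
-----*
[1] -----*
----**
***---
****-*
*--*--
[2] *----*
-*--**
------
---***
---*--
[3] *----*
----**
*--*--
---**-
*--*--
[4] *-----
----*-
---*--
--****
*--*--
[5] -----*
------
--*--*
--*--*
****--

1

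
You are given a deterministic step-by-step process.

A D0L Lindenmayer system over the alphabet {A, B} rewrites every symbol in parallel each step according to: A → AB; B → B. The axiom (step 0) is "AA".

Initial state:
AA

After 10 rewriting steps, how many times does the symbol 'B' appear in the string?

20

gen 0: AA
gen 1: ABAB
gen 2: ABBABB
gen 3: ABBBABBB
gen 4: ABBBBABBBB
gen 5: ABBBBBABBBBB
gen 6: ABBBBBBABBBBBB
gen 7: ABBBBBBBABBBBBBB
gen 8: ABBBBBBBBABBBBBBBB
gen 9: ABBBBBBBBBABBBBBBBBB
gen 10: ABBBBBBBBBBABBBBBBBBBB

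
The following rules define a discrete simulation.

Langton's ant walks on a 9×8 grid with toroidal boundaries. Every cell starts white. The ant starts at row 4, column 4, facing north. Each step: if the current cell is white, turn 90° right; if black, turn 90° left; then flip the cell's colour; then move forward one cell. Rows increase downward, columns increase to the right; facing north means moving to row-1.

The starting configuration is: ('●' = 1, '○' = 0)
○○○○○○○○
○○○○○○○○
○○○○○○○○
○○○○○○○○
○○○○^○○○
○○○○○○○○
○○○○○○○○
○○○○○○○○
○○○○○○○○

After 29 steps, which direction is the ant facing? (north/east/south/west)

east

gen 0: ○○○○○○○○
○○○○○○○○
○○○○○○○○
○○○○○○○○
○○○○^○○○
○○○○○○○○
○○○○○○○○
○○○○○○○○
○○○○○○○○
gen 1: ○○○○○○○○
○○○○○○○○
○○○○○○○○
○○○○○○○○
○○○○●>○○
○○○○○○○○
○○○○○○○○
○○○○○○○○
○○○○○○○○
gen 2: ○○○○○○○○
○○○○○○○○
○○○○○○○○
○○○○○○○○
○○○○●●○○
○○○○○v○○
○○○○○○○○
○○○○○○○○
○○○○○○○○
gen 3: ○○○○○○○○
○○○○○○○○
○○○○○○○○
○○○○○○○○
○○○○●●○○
○○○○<●○○
○○○○○○○○
○○○○○○○○
○○○○○○○○
gen 4: ○○○○○○○○
○○○○○○○○
○○○○○○○○
○○○○○○○○
○○○○^●○○
○○○○●●○○
○○○○○○○○
○○○○○○○○
○○○○○○○○
gen 5: ○○○○○○○○
○○○○○○○○
○○○○○○○○
○○○○○○○○
○○○<○●○○
○○○○●●○○
○○○○○○○○
○○○○○○○○
○○○○○○○○
gen 6: ○○○○○○○○
○○○○○○○○
○○○○○○○○
○○○^○○○○
○○○●○●○○
○○○○●●○○
○○○○○○○○
○○○○○○○○
○○○○○○○○
gen 7: ○○○○○○○○
○○○○○○○○
○○○○○○○○
○○○●>○○○
○○○●○●○○
○○○○●●○○
○○○○○○○○
○○○○○○○○
○○○○○○○○
gen 8: ○○○○○○○○
○○○○○○○○
○○○○○○○○
○○○●●○○○
○○○●v●○○
○○○○●●○○
○○○○○○○○
○○○○○○○○
○○○○○○○○
gen 9: ○○○○○○○○
○○○○○○○○
○○○○○○○○
○○○●●○○○
○○○<●●○○
○○○○●●○○
○○○○○○○○
○○○○○○○○
○○○○○○○○
gen 10: ○○○○○○○○
○○○○○○○○
○○○○○○○○
○○○●●○○○
○○○○●●○○
○○○v●●○○
○○○○○○○○
○○○○○○○○
○○○○○○○○
gen 11: ○○○○○○○○
○○○○○○○○
○○○○○○○○
○○○●●○○○
○○○○●●○○
○○<●●●○○
○○○○○○○○
○○○○○○○○
○○○○○○○○
gen 12: ○○○○○○○○
○○○○○○○○
○○○○○○○○
○○○●●○○○
○○^○●●○○
○○●●●●○○
○○○○○○○○
○○○○○○○○
○○○○○○○○
gen 13: ○○○○○○○○
○○○○○○○○
○○○○○○○○
○○○●●○○○
○○●>●●○○
○○●●●●○○
○○○○○○○○
○○○○○○○○
○○○○○○○○
gen 14: ○○○○○○○○
○○○○○○○○
○○○○○○○○
○○○●●○○○
○○●●●●○○
○○●v●●○○
○○○○○○○○
○○○○○○○○
○○○○○○○○
gen 15: ○○○○○○○○
○○○○○○○○
○○○○○○○○
○○○●●○○○
○○●●●●○○
○○●○>●○○
○○○○○○○○
○○○○○○○○
○○○○○○○○
gen 16: ○○○○○○○○
○○○○○○○○
○○○○○○○○
○○○●●○○○
○○●●^●○○
○○●○○●○○
○○○○○○○○
○○○○○○○○
○○○○○○○○
gen 17: ○○○○○○○○
○○○○○○○○
○○○○○○○○
○○○●●○○○
○○●<○●○○
○○●○○●○○
○○○○○○○○
○○○○○○○○
○○○○○○○○
gen 18: ○○○○○○○○
○○○○○○○○
○○○○○○○○
○○○●●○○○
○○●○○●○○
○○●v○●○○
○○○○○○○○
○○○○○○○○
○○○○○○○○
gen 19: ○○○○○○○○
○○○○○○○○
○○○○○○○○
○○○●●○○○
○○●○○●○○
○○<●○●○○
○○○○○○○○
○○○○○○○○
○○○○○○○○
gen 20: ○○○○○○○○
○○○○○○○○
○○○○○○○○
○○○●●○○○
○○●○○●○○
○○○●○●○○
○○v○○○○○
○○○○○○○○
○○○○○○○○
gen 21: ○○○○○○○○
○○○○○○○○
○○○○○○○○
○○○●●○○○
○○●○○●○○
○○○●○●○○
○<●○○○○○
○○○○○○○○
○○○○○○○○
gen 22: ○○○○○○○○
○○○○○○○○
○○○○○○○○
○○○●●○○○
○○●○○●○○
○^○●○●○○
○●●○○○○○
○○○○○○○○
○○○○○○○○
gen 23: ○○○○○○○○
○○○○○○○○
○○○○○○○○
○○○●●○○○
○○●○○●○○
○●>●○●○○
○●●○○○○○
○○○○○○○○
○○○○○○○○
gen 24: ○○○○○○○○
○○○○○○○○
○○○○○○○○
○○○●●○○○
○○●○○●○○
○●●●○●○○
○●v○○○○○
○○○○○○○○
○○○○○○○○
gen 25: ○○○○○○○○
○○○○○○○○
○○○○○○○○
○○○●●○○○
○○●○○●○○
○●●●○●○○
○●○>○○○○
○○○○○○○○
○○○○○○○○
gen 26: ○○○○○○○○
○○○○○○○○
○○○○○○○○
○○○●●○○○
○○●○○●○○
○●●●○●○○
○●○●○○○○
○○○v○○○○
○○○○○○○○
gen 27: ○○○○○○○○
○○○○○○○○
○○○○○○○○
○○○●●○○○
○○●○○●○○
○●●●○●○○
○●○●○○○○
○○<●○○○○
○○○○○○○○
gen 28: ○○○○○○○○
○○○○○○○○
○○○○○○○○
○○○●●○○○
○○●○○●○○
○●●●○●○○
○●^●○○○○
○○●●○○○○
○○○○○○○○
gen 29: ○○○○○○○○
○○○○○○○○
○○○○○○○○
○○○●●○○○
○○●○○●○○
○●●●○●○○
○●●>○○○○
○○●●○○○○
○○○○○○○○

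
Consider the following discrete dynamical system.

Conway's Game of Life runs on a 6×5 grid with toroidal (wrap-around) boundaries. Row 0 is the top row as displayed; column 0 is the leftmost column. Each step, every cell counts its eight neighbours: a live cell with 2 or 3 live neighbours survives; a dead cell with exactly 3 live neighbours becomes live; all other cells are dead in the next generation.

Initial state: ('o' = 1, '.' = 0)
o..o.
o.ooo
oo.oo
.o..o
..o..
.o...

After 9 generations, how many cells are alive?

step 0: o..o.
o.ooo
oo.oo
.o..o
..o..
.o...
step 1: o..o.
.....
.....
.o..o
ooo..
.oo..
step 2: .oo..
.....
.....
.oo..
...o.
...oo
step 3: ..oo.
.....
.....
..o..
...oo
...oo
step 4: ..ooo
.....
.....
...o.
..o.o
.....
step 5: ...o.
...o.
.....
...o.
...o.
..o.o
step 6: ..ooo
.....
.....
.....
..ooo
..o.o
step 7: ..o.o
...o.
.....
...o.
..o.o
oo...
step 8: ooooo
...o.
.....
...o.
ooooo
ooo.o
step 9: .....
oo.o.
.....
oo.o.
.....
.....

6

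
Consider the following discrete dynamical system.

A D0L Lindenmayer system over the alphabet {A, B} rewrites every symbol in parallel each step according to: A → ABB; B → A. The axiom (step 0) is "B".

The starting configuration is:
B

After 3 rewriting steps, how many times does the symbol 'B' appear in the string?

2

k=0  B
k=1  A
k=2  ABB
k=3  ABBAA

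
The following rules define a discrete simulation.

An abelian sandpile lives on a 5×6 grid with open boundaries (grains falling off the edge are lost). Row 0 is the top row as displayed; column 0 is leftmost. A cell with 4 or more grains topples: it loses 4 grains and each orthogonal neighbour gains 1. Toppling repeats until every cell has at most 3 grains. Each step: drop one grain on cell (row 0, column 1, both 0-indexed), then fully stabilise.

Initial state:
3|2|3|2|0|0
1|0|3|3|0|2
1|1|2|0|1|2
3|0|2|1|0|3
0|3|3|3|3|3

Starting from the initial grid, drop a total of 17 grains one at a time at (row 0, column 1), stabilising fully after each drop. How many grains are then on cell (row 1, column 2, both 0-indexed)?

2

k=0  3|2|3|2|0|0
1|0|3|3|0|2
1|1|2|0|1|2
3|0|2|1|0|3
0|3|3|3|3|3
k=1  3|3|3|2|0|0
1|0|3|3|0|2
1|1|2|0|1|2
3|0|2|1|0|3
0|3|3|3|3|3
k=2  0|2|2|0|1|0
2|2|1|1|1|2
1|1|3|1|1|2
3|0|2|1|0|3
0|3|3|3|3|3
k=3  0|3|2|0|1|0
2|2|1|1|1|2
1|1|3|1|1|2
3|0|2|1|0|3
0|3|3|3|3|3
k=4  1|0|3|0|1|0
2|3|1|1|1|2
1|1|3|1|1|2
3|0|2|1|0|3
0|3|3|3|3|3
k=5  1|1|3|0|1|0
2|3|1|1|1|2
1|1|3|1|1|2
3|0|2|1|0|3
0|3|3|3|3|3
k=6  1|2|3|0|1|0
2|3|1|1|1|2
1|1|3|1|1|2
3|0|2|1|0|3
0|3|3|3|3|3
k=7  1|3|3|0|1|0
2|3|1|1|1|2
1|1|3|1|1|2
3|0|2|1|0|3
0|3|3|3|3|3
k=8  2|2|0|1|1|0
3|0|3|1|1|2
1|2|3|1|1|2
3|0|2|1|0|3
0|3|3|3|3|3
k=9  2|3|0|1|1|0
3|0|3|1|1|2
1|2|3|1|1|2
3|0|2|1|0|3
0|3|3|3|3|3
k=10  3|0|1|1|1|0
3|1|3|1|1|2
1|2|3|1|1|2
3|0|2|1|0|3
0|3|3|3|3|3
k=11  3|1|1|1|1|0
3|1|3|1|1|2
1|2|3|1|1|2
3|0|2|1|0|3
0|3|3|3|3|3
k=12  3|2|1|1|1|0
3|1|3|1|1|2
1|2|3|1|1|2
3|0|2|1|0|3
0|3|3|3|3|3
k=13  3|3|1|1|1|0
3|1|3|1|1|2
1|2|3|1|1|2
3|0|2|1|0|3
0|3|3|3|3|3
k=14  1|1|2|1|1|0
0|3|3|1|1|2
2|2|3|1|1|2
3|0|2|1|0|3
0|3|3|3|3|3
k=15  1|2|2|1|1|0
0|3|3|1|1|2
2|2|3|1|1|2
3|0|2|1|0|3
0|3|3|3|3|3
k=16  1|3|2|1|1|0
0|3|3|1|1|2
2|2|3|1|1|2
3|0|2|1|0|3
0|3|3|3|3|3
k=17  2|2|0|2|1|0
1|2|2|2|1|2
3|0|1|2|1|2
3|1|3|1|0|3
0|3|3|3|3|3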